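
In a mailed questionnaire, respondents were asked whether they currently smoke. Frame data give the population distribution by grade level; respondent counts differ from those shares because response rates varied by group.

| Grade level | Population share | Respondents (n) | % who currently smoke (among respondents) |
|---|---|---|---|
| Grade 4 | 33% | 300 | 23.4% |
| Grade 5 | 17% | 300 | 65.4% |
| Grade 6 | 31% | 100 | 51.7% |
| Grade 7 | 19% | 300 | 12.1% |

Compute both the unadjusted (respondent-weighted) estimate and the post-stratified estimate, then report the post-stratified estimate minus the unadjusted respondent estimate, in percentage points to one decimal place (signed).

+1.7 percentage points

Naive respondent-only estimate (weights = respondent counts):
  (300/1000)×23.4 + (300/1000)×65.4 + (100/1000)×51.7 + (300/1000)×12.1 = 35.44%
Post-stratified estimate weights by population shares:
  0.33×23.4 + 0.17×65.4 + 0.31×51.7 + 0.19×12.1 = 37.166%
Difference = 37.166 − 35.44 = 1.726 pp.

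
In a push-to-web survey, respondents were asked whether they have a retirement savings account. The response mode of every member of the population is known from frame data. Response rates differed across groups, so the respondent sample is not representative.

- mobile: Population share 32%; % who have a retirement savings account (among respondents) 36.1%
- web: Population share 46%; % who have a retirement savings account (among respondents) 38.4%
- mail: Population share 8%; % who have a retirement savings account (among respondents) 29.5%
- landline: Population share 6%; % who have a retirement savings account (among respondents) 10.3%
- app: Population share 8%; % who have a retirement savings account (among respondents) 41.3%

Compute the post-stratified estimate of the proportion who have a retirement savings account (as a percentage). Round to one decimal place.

Weight each group's respondent value by its population share:
  mobile: 0.32 × 36.1 = 11.552
  web: 0.46 × 38.4 = 17.664
  mail: 0.08 × 29.5 = 2.36
  landline: 0.06 × 10.3 = 0.618
  app: 0.08 × 41.3 = 3.304
Post-stratified estimate = 35.498 → 35.5%.

35.5%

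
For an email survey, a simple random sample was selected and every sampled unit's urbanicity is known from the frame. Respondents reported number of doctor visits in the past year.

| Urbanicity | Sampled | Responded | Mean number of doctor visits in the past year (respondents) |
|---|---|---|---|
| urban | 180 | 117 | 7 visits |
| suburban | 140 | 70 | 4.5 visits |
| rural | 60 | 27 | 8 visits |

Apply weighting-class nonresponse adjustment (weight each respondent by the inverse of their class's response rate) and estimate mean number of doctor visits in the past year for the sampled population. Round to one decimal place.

Response rates by class: urban 117/180 = 65%, suburban 70/140 = 50%, rural 27/60 = 45%.
Each respondent's weight = sampled/responded in their class; summing within a class gives n_sampled, so:
  urban: 180 × 7 = 1260
  suburban: 140 × 4.5 = 630
  rural: 60 × 8 = 480
Adjusted estimate = 2370 / 380 = 6.23684 → 6.2.

6.2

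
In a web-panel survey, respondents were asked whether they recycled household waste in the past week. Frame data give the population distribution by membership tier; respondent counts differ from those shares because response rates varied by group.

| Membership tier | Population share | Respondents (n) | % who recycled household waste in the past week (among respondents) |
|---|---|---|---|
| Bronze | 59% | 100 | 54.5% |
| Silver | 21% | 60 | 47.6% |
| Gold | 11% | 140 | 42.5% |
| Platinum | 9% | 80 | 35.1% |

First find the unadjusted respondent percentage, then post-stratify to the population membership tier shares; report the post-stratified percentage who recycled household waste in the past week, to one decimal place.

Without adjustment, the pooled respondent share is:
  (100/380)×54.5 + (60/380)×47.6 + (140/380)×42.5 + (80/380)×35.1 = 44.9053%
Reweighting by population membership tier shares:
  0.59×54.5 + 0.21×47.6 + 0.11×42.5 + 0.09×35.1 = 49.985%

50.0%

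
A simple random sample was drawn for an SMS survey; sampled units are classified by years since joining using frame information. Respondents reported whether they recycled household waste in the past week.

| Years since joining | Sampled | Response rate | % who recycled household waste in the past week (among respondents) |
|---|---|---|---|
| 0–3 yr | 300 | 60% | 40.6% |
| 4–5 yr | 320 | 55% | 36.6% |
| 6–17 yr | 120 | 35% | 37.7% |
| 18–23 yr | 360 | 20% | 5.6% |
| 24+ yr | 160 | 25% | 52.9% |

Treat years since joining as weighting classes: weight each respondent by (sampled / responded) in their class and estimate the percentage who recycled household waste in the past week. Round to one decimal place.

30.9%

Weighting each respondent by the inverse class response rate inflates each class back to its sampled size, so the class weight is n_sampled:
  0–3 yr: 300 × 40.6 = 12,180
  4–5 yr: 320 × 36.6 = 11,712
  6–17 yr: 120 × 37.7 = 4524
  18–23 yr: 360 × 5.6 = 2016
  24+ yr: 160 × 52.9 = 8464
Adjusted estimate = 38,896 / 1,260 = 30.8698 → 30.9%.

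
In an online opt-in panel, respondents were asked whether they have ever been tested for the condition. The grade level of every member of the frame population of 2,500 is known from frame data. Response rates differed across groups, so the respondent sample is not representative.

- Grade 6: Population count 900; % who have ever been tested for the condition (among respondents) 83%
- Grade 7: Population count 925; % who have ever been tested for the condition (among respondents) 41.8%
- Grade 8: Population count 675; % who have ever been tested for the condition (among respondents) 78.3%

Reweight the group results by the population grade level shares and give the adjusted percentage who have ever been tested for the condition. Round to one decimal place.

66.5%

Each cell contributes population-share × respondent value:
  Grade 6: (900/2,500) × 83 = 29.88
  Grade 7: (925/2,500) × 41.8 = 15.466
  Grade 8: (675/2,500) × 78.3 = 21.141
Post-stratified estimate = 66.487 → 66.5%.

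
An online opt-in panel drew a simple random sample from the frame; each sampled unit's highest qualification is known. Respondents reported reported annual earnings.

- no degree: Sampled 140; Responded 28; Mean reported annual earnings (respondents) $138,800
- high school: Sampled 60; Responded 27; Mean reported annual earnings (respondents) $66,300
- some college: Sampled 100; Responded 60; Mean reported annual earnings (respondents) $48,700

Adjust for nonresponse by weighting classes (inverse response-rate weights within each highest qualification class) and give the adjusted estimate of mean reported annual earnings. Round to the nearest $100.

$94,300

Class response rates: no degree 28/140 = 20%, high school 27/60 = 45%, some college 60/100 = 60%.
With weight = n_sampled/n_responded per class, the weighted class total is n_sampled:
  no degree: 140 × 138,800 = 19,432,000
  high school: 60 × 66,300 = 3,978,000
  some college: 100 × 48,700 = 4,870,000
Adjusted estimate = 28,280,000 / 300 = 94266.7 → $94,300.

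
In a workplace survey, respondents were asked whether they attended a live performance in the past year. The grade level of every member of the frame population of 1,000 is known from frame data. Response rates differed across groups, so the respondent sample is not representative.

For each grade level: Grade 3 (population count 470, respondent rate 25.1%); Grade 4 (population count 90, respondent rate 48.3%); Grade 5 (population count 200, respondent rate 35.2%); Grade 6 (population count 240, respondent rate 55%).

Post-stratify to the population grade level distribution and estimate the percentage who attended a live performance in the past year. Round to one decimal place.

Post-stratification weights by population share, not respondent share:
  Grade 3: (470/1,000) × 25.1 = 11.797
  Grade 4: (90/1,000) × 48.3 = 4.347
  Grade 5: (200/1,000) × 35.2 = 7.04
  Grade 6: (240/1,000) × 55 = 13.2
Post-stratified estimate = 36.384 → 36.4%.

36.4%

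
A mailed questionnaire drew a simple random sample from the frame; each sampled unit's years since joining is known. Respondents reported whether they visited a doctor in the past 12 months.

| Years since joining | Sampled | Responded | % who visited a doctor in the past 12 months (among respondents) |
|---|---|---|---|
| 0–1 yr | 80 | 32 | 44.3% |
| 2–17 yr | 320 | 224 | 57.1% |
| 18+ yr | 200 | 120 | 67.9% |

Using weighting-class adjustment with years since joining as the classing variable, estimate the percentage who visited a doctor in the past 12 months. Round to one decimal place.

59.0%

Class response rates: 0–1 yr 32/80 = 40%, 2–17 yr 224/320 = 70%, 18+ yr 120/200 = 60%.
Weighting each respondent by the inverse class response rate inflates each class back to its sampled size, so the class weight is n_sampled:
  0–1 yr: 80 × 44.3 = 3544
  2–17 yr: 320 × 57.1 = 18,272
  18+ yr: 200 × 67.9 = 13580
Adjusted estimate = 35,396 / 600 = 58.9933 → 59.0%.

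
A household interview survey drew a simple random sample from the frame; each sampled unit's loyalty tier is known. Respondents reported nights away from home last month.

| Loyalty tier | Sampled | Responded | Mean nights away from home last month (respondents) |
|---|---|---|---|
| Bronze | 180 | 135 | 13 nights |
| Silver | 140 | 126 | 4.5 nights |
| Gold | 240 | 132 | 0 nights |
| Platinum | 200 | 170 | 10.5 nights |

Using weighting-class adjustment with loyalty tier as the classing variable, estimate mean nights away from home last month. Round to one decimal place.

6.7

Class response rates: Bronze 135/180 = 75%, Silver 126/140 = 90%, Gold 132/240 = 55%, Platinum 170/200 = 85%.
With weight = n_sampled/n_responded per class, the weighted class total is n_sampled:
  Bronze: 180 × 13 = 2340
  Silver: 140 × 4.5 = 630
  Gold: 240 × 0 = 0
  Platinum: 200 × 10.5 = 2100
Adjusted estimate = 5070 / 760 = 6.67105 → 6.7.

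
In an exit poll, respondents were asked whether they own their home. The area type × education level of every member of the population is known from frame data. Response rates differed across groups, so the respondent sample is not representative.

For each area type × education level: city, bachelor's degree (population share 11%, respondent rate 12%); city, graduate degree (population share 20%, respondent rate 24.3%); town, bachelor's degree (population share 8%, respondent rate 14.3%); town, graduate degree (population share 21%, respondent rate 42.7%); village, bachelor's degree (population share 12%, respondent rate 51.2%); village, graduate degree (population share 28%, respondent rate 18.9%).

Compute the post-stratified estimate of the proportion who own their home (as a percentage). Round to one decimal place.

Reweight to the known area type × education level distribution:
  city, bachelor's degree: 0.11 × 12 = 1.32
  city, graduate degree: 0.2 × 24.3 = 4.86
  town, bachelor's degree: 0.08 × 14.3 = 1.144
  town, graduate degree: 0.21 × 42.7 = 8.967
  village, bachelor's degree: 0.12 × 51.2 = 6.144
  village, graduate degree: 0.28 × 18.9 = 5.292
Post-stratified estimate = 27.727 → 27.7%.

27.7%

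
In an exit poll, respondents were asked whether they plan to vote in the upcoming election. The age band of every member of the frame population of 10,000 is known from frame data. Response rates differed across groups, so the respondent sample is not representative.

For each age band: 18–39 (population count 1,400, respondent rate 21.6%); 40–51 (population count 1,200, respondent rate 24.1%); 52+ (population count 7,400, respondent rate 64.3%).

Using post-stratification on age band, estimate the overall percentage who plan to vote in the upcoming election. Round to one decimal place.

53.5%

Post-stratification weights by population share, not respondent share:
  18–39: (1,400/10,000) × 21.6 = 3.024
  40–51: (1,200/10,000) × 24.1 = 2.892
  52+: (7,400/10,000) × 64.3 = 47.582
Post-stratified estimate = 53.498 → 53.5%.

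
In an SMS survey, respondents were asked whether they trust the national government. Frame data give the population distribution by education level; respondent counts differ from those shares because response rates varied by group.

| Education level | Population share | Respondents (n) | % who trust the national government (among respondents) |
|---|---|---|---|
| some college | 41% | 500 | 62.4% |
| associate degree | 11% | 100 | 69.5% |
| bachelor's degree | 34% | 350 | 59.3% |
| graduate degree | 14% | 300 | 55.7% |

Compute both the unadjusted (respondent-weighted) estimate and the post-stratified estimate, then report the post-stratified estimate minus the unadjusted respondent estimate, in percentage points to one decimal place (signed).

+0.7 percentage points

Naive respondent-only estimate (weights = respondent counts):
  (500/1250)×62.4 + (100/1250)×69.5 + (350/1250)×59.3 + (300/1250)×55.7 = 60.492%
Post-stratifying to population shares instead:
  0.41×62.4 + 0.11×69.5 + 0.34×59.3 + 0.14×55.7 = 61.189%
Difference = 61.189 − 60.492 = 0.697 pp.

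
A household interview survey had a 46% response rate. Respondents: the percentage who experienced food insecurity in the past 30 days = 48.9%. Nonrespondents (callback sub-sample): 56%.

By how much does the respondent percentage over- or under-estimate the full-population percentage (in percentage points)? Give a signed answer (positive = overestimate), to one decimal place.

Nonresponse fraction = 1 − 0.46 = 0.54.
Bias = (nonresponse fraction) × (respondent percentage − nonrespondent percentage)
     = 0.54 × (48.9 − 56) = 0.54 × -7.1 = -3.834.

-3.8 percentage points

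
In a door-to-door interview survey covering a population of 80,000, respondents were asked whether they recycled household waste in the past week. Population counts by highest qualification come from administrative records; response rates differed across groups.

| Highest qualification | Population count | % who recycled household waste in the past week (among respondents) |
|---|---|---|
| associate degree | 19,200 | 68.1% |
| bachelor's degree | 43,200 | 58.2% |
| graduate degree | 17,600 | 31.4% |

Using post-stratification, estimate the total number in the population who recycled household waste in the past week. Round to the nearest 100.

Each cell contributes its population count × the respondent rate:
  associate degree: 19,200 × 68.1% = 13075.2
  bachelor's degree: 43,200 × 58.2% = 25142.4
  graduate degree: 17,600 × 31.4% = 5526.4
Estimated total = 43,744 → 43,700.

43,700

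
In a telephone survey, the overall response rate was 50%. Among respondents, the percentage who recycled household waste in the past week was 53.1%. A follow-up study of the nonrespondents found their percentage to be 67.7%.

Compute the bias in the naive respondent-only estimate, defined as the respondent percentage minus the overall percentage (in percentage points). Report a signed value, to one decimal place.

-7.3 percentage points

Nonresponse fraction = 1 − 0.5 = 0.5.
Bias = (nonresponse fraction) × (respondent percentage − nonrespondent percentage)
     = 0.5 × (53.1 − 67.7) = 0.5 × -14.6 = -7.3.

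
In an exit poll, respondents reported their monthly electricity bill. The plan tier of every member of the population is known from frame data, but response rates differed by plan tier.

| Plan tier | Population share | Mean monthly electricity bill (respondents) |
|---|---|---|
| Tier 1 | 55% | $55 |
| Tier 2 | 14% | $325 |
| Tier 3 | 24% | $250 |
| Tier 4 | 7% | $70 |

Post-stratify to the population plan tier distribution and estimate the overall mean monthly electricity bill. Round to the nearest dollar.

Weight each group's respondent value by its population share:
  Tier 1: 0.55 × 55 = 30.25
  Tier 2: 0.14 × 325 = 45.5
  Tier 3: 0.24 × 250 = 60
  Tier 4: 0.07 × 70 = 4.9
Post-stratified estimate = 140.65 → $141.

$141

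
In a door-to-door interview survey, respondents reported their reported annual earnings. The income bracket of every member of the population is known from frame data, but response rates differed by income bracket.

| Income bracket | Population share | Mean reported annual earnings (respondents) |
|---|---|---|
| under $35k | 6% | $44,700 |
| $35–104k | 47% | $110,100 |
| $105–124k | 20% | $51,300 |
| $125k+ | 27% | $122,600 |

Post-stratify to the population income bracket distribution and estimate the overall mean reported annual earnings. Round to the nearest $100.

$97,800

Weight each group's respondent value by its population share:
  under $35k: 0.06 × 44,700 = 2682
  $35–104k: 0.47 × 110,100 = 51,747
  $105–124k: 0.2 × 51,300 = 10,260
  $125k+: 0.27 × 122,600 = 33,102
Post-stratified estimate = 97,791 → $97,800.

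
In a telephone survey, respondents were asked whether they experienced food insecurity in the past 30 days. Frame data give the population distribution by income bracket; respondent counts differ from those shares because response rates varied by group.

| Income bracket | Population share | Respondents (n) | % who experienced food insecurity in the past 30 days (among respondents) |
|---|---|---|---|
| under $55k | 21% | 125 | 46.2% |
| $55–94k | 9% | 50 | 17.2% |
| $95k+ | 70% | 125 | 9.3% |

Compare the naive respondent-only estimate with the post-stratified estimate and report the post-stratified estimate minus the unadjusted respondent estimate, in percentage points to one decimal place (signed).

-8.2 percentage points

Without adjustment, the pooled respondent share is:
  (125/300)×46.2 + (50/300)×17.2 + (125/300)×9.3 = 25.9917%
Reweighting by population income bracket shares:
  0.21×46.2 + 0.09×17.2 + 0.7×9.3 = 17.76%
Difference = 17.76 − 25.9917 = -8.2317 pp.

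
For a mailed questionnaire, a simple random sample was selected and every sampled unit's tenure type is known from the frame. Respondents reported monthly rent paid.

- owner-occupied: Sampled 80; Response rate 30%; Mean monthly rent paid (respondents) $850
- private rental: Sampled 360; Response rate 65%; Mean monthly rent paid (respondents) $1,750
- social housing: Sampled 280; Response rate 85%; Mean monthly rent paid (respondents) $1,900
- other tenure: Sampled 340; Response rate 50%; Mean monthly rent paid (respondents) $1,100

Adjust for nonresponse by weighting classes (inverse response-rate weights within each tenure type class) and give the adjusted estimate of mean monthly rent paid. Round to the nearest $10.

$1,510

With weight = n_sampled/n_responded per class, the weighted class total is n_sampled:
  owner-occupied: 80 × 850 = 68,000
  private rental: 360 × 1750 = 630,000
  social housing: 280 × 1900 = 532,000
  other tenure: 340 × 1100 = 374,000
Adjusted estimate = 1,604,000 / 1,060 = 1513.21 → $1,510.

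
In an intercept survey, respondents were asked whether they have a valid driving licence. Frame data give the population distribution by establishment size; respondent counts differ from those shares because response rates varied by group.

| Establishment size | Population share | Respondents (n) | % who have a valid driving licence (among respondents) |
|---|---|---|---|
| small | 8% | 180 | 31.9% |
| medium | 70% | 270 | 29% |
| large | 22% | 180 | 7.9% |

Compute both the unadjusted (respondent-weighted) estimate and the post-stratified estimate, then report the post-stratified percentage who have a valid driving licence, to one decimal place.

24.6%

Unadjusted (pooled respondent) estimate weights by respondent counts:
  (180/630)×31.9 + (270/630)×29 + (180/630)×7.9 = 23.8%
Post-stratified estimate weights by population shares:
  0.08×31.9 + 0.7×29 + 0.22×7.9 = 24.59%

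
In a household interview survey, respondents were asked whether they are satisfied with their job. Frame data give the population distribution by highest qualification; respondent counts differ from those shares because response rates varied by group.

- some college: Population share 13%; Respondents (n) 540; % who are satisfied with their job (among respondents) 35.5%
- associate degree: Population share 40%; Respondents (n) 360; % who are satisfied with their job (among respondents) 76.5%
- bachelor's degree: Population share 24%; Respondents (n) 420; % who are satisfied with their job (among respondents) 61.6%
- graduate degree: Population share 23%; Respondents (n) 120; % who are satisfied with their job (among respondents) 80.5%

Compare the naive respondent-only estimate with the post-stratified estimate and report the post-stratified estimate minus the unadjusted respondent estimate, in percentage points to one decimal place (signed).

+11.4 percentage points

Naive respondent-only estimate (weights = respondent counts):
  (540/1440)×35.5 + (360/1440)×76.5 + (420/1440)×61.6 + (120/1440)×80.5 = 57.1125%
Post-stratified estimate weights by population shares:
  0.13×35.5 + 0.4×76.5 + 0.24×61.6 + 0.23×80.5 = 68.514%
Difference = 68.514 − 57.1125 = 11.4015 pp.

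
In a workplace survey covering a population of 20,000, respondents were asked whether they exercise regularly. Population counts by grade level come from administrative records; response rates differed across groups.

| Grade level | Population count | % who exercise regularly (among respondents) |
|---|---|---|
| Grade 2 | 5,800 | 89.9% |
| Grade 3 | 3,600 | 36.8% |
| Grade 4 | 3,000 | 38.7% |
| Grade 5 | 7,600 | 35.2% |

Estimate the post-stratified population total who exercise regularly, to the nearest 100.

10,400

Apply each group's respondent rate to its population count:
  Grade 2: 5,800 × 89.9% = 5214.2
  Grade 3: 3,600 × 36.8% = 1324.8
  Grade 4: 3,000 × 38.7% = 1161
  Grade 5: 7,600 × 35.2% = 2675.2
Estimated total = 10375.2 → 10,400.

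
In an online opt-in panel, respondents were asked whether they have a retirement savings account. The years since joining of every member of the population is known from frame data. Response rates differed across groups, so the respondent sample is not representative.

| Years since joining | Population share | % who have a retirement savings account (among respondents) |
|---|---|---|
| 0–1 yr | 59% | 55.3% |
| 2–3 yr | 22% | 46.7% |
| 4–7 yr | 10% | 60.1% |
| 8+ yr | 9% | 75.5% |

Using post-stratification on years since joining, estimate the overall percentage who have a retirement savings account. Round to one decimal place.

55.7%

Weight each group's respondent value by its population share:
  0–1 yr: 0.59 × 55.3 = 32.627
  2–3 yr: 0.22 × 46.7 = 10.274
  4–7 yr: 0.1 × 60.1 = 6.01
  8+ yr: 0.09 × 75.5 = 6.795
Post-stratified estimate = 55.706 → 55.7%.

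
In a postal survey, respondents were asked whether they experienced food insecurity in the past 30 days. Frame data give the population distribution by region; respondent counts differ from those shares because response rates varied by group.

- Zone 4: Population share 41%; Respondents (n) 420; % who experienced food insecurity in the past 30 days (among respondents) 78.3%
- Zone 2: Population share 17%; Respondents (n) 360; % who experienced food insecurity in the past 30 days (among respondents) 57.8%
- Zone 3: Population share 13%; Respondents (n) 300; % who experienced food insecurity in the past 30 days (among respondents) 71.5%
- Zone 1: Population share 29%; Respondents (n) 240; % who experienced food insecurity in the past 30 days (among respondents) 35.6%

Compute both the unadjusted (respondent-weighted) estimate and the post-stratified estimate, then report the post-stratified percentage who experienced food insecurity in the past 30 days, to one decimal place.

61.5%

Naive respondent-only estimate (weights = respondent counts):
  (420/1320)×78.3 + (360/1320)×57.8 + (300/1320)×71.5 + (240/1320)×35.6 = 63.4%
Reweighting by population region shares:
  0.41×78.3 + 0.17×57.8 + 0.13×71.5 + 0.29×35.6 = 61.548%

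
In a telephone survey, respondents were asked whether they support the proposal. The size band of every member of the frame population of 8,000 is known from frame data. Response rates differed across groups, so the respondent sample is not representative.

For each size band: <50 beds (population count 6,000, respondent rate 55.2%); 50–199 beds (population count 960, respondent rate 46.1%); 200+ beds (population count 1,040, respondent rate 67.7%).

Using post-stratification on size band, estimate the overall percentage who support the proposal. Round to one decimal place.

Reweight to the known size band distribution:
  <50 beds: (6,000/8,000) × 55.2 = 41.4
  50–199 beds: (960/8,000) × 46.1 = 5.532
  200+ beds: (1,040/8,000) × 67.7 = 8.801
Post-stratified estimate = 55.733 → 55.7%.

55.7%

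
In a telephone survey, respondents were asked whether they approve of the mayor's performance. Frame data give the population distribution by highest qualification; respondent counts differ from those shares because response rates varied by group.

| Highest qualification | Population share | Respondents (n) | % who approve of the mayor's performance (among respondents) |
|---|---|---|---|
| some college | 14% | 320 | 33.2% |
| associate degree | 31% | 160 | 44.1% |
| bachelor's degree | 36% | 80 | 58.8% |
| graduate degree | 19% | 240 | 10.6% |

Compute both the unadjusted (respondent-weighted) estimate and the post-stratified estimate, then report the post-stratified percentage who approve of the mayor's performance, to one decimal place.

41.5%

Naive respondent-only estimate (weights = respondent counts):
  (320/800)×33.2 + (160/800)×44.1 + (80/800)×58.8 + (240/800)×10.6 = 31.16%
Reweighting by population highest qualification shares:
  0.14×33.2 + 0.31×44.1 + 0.36×58.8 + 0.19×10.6 = 41.501%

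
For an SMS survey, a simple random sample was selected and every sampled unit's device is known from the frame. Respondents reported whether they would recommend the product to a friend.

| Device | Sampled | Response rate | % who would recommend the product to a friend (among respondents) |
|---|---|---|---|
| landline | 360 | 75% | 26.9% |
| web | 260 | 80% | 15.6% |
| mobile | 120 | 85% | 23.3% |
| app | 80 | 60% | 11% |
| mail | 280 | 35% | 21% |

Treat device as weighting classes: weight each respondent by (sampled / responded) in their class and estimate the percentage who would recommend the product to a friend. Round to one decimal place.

Weighting each respondent by the inverse class response rate inflates each class back to its sampled size, so the class weight is n_sampled:
  landline: 360 × 26.9 = 9684
  web: 260 × 15.6 = 4056
  mobile: 120 × 23.3 = 2796
  app: 80 × 11 = 880
  mail: 280 × 21 = 5880
Adjusted estimate = 23,296 / 1,100 = 21.1782 → 21.2%.

21.2%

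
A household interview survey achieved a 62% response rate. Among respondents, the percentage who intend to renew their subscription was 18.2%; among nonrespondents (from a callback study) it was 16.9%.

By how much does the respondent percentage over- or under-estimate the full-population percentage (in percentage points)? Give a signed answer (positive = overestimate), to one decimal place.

Nonresponse fraction = 1 − 0.62 = 0.38.
Bias = (nonresponse fraction) × (respondent percentage − nonrespondent percentage)
     = 0.38 × (18.2 − 16.9) = 0.38 × 1.3 = 0.494.

+0.5 percentage points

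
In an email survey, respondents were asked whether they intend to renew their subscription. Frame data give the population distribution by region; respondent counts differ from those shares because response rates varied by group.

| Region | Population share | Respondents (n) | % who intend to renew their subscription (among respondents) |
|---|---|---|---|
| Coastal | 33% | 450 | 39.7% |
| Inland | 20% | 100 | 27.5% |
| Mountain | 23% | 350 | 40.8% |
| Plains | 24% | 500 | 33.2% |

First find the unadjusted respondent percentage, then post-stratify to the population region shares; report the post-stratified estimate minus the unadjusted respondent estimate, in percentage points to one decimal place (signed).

-0.8 percentage points

Without adjustment, the pooled respondent share is:
  (450/1400)×39.7 + (100/1400)×27.5 + (350/1400)×40.8 + (500/1400)×33.2 = 36.7821%
Reweighting by population region shares:
  0.33×39.7 + 0.2×27.5 + 0.23×40.8 + 0.24×33.2 = 35.953%
Difference = 35.953 − 36.7821 = -0.8291 pp.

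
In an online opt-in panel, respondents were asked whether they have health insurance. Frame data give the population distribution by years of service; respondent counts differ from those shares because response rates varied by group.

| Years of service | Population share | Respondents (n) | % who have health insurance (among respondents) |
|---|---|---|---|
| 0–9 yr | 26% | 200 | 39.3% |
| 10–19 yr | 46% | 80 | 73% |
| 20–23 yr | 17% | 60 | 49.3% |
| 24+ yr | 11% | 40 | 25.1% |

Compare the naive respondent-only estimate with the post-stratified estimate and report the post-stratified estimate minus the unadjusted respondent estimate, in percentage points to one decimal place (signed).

Unadjusted (pooled respondent) estimate weights by respondent counts:
  (200/380)×39.3 + (80/380)×73 + (60/380)×49.3 + (40/380)×25.1 = 46.4789%
Reweighting by population years of service shares:
  0.26×39.3 + 0.46×73 + 0.17×49.3 + 0.11×25.1 = 54.94%
Difference = 54.94 − 46.4789 = 8.4611 pp.

+8.5 percentage points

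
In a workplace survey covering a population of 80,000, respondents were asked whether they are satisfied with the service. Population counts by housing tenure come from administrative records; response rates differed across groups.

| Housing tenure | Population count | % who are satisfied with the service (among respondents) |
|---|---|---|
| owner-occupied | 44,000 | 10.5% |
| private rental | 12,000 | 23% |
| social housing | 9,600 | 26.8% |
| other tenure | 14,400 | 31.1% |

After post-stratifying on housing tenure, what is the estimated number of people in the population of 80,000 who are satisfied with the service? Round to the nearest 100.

14,400

Estimated count per cell = population count × respondent percentage:
  owner-occupied: 44,000 × 10.5% = 4620
  private rental: 12,000 × 23% = 2760
  social housing: 9,600 × 26.8% = 2572.8
  other tenure: 14,400 × 31.1% = 4478.4
Estimated total = 14431.2 → 14,400.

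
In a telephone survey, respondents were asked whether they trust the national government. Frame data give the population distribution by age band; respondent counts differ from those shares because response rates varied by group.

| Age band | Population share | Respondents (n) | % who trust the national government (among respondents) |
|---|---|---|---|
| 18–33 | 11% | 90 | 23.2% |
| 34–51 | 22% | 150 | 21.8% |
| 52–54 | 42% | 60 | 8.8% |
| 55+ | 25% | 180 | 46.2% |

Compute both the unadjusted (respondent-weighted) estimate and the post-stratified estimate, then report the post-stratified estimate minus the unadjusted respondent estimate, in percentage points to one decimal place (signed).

-7.0 percentage points

Naive respondent-only estimate (weights = respondent counts):
  (90/480)×23.2 + (150/480)×21.8 + (60/480)×8.8 + (180/480)×46.2 = 29.5875%
Reweighting by population age band shares:
  0.11×23.2 + 0.22×21.8 + 0.42×8.8 + 0.25×46.2 = 22.594%
Difference = 22.594 − 29.5875 = -6.9935 pp.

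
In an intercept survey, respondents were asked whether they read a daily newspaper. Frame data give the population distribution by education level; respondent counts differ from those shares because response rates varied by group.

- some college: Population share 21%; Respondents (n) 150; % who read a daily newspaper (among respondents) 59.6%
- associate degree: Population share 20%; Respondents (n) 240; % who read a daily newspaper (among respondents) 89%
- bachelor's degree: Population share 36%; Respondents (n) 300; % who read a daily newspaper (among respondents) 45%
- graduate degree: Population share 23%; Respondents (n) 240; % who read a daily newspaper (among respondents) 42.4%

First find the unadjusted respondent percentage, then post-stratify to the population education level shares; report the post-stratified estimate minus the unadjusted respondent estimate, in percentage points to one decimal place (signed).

-1.8 percentage points

Naive respondent-only estimate (weights = respondent counts):
  (150/930)×59.6 + (240/930)×89 + (300/930)×45 + (240/930)×42.4 = 58.0387%
Post-stratified estimate weights by population shares:
  0.21×59.6 + 0.2×89 + 0.36×45 + 0.23×42.4 = 56.268%
Difference = 56.268 − 58.0387 = -1.7707 pp.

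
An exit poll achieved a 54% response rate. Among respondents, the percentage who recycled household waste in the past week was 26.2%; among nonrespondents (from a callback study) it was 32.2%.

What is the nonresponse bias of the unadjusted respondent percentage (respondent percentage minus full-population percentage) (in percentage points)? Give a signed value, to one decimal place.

-2.8 percentage points

Nonresponse fraction = 1 − 0.54 = 0.46.
Bias = (nonresponse fraction) × (respondent percentage − nonrespondent percentage)
     = 0.46 × (26.2 − 32.2) = 0.46 × -6 = -2.76.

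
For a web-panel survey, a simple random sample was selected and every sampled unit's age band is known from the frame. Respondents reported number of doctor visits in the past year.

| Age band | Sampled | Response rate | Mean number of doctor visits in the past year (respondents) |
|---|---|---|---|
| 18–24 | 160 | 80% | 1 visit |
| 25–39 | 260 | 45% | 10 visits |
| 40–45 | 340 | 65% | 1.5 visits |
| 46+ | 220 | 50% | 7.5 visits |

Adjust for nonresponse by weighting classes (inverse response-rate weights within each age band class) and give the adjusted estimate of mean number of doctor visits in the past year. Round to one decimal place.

5.0

Inverse-response-rate weighting restores each class to its sampled count, so class totals weight by n_sampled:
  18–24: 160 × 1 = 160
  25–39: 260 × 10 = 2600
  40–45: 340 × 1.5 = 510
  46+: 220 × 7.5 = 1650
Adjusted estimate = 4920 / 980 = 5.02041 → 5.0.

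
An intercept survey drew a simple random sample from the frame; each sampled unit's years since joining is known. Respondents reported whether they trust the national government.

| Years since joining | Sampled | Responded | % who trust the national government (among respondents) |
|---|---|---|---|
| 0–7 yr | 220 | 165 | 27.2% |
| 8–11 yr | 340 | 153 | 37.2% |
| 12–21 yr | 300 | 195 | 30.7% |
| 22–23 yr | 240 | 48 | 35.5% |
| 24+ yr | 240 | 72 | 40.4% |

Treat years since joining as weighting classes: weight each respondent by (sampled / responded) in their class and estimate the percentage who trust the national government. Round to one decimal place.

Class response rates: 0–7 yr 165/220 = 75%, 8–11 yr 153/340 = 45%, 12–21 yr 195/300 = 65%, 22–23 yr 48/240 = 20%, 24+ yr 72/240 = 30%.
With weight = n_sampled/n_responded per class, the weighted class total is n_sampled:
  0–7 yr: 220 × 27.2 = 5984
  8–11 yr: 340 × 37.2 = 12648
  12–21 yr: 300 × 30.7 = 9210
  22–23 yr: 240 × 35.5 = 8520
  24+ yr: 240 × 40.4 = 9696
Adjusted estimate = 46,058 / 1,340 = 34.3716 → 34.4%.

34.4%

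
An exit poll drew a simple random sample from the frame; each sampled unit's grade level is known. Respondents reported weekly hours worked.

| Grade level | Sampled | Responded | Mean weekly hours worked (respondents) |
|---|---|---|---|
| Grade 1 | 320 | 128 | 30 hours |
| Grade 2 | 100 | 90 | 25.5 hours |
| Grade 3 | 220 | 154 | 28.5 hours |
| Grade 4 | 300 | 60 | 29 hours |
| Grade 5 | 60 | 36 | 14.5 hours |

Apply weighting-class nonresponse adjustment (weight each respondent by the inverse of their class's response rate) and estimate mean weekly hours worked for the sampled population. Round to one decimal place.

28.0

Response rates by class: Grade 1 128/320 = 40%, Grade 2 90/100 = 90%, Grade 3 154/220 = 70%, Grade 4 60/300 = 20%, Grade 5 36/60 = 60%.
Each respondent's weight = sampled/responded in their class; summing within a class gives n_sampled, so:
  Grade 1: 320 × 30 = 9600
  Grade 2: 100 × 25.5 = 2550
  Grade 3: 220 × 28.5 = 6270
  Grade 4: 300 × 29 = 8700
  Grade 5: 60 × 14.5 = 870
Adjusted estimate = 27,990 / 1,000 = 27.99 → 28.0.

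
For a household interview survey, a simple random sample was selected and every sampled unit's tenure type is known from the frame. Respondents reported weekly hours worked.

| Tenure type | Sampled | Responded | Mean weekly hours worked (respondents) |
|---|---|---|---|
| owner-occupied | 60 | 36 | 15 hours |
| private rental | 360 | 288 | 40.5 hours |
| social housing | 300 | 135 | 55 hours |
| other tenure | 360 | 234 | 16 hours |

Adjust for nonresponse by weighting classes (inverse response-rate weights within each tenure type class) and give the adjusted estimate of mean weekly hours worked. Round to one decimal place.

34.9

Response rates by class: owner-occupied 36/60 = 60%, private rental 288/360 = 80%, social housing 135/300 = 45%, other tenure 234/360 = 65%.
Weighting each respondent by the inverse class response rate inflates each class back to its sampled size, so the class weight is n_sampled:
  owner-occupied: 60 × 15 = 900
  private rental: 360 × 40.5 = 14,580
  social housing: 300 × 55 = 16,500
  other tenure: 360 × 16 = 5760
Adjusted estimate = 37,740 / 1,080 = 34.9444 → 34.9.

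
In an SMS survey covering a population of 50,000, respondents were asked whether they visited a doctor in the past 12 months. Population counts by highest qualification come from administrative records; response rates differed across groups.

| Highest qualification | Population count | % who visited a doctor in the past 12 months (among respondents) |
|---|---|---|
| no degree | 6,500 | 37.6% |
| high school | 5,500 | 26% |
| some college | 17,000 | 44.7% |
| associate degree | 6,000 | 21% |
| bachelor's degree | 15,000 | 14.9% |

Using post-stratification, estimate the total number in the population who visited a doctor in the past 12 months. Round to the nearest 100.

15,000

Estimated count per cell = population count × respondent percentage:
  no degree: 6,500 × 37.6% = 2444
  high school: 5,500 × 26% = 1430
  some college: 17,000 × 44.7% = 7599
  associate degree: 6,000 × 21% = 1260
  bachelor's degree: 15,000 × 14.9% = 2235
Estimated total = 14,968 → 15,000.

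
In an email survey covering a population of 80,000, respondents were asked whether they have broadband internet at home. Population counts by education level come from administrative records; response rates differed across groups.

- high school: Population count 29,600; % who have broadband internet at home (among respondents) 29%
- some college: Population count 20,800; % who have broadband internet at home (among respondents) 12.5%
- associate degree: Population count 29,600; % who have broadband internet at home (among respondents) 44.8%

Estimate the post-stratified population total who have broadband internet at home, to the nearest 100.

24,400

Each cell contributes its population count × the respondent rate:
  high school: 29,600 × 29% = 8584
  some college: 20,800 × 12.5% = 2600
  associate degree: 29,600 × 44.8% = 13260.8
Estimated total = 24444.8 → 24,400.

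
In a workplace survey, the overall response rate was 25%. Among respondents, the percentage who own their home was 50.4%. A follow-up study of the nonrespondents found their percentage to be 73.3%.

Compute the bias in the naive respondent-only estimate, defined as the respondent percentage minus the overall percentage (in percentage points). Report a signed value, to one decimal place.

-17.2 percentage points

Nonresponse fraction = 1 − 0.25 = 0.75.
Bias = (nonresponse fraction) × (respondent percentage − nonrespondent percentage)
     = 0.75 × (50.4 − 73.3) = 0.75 × -22.9 = -17.175.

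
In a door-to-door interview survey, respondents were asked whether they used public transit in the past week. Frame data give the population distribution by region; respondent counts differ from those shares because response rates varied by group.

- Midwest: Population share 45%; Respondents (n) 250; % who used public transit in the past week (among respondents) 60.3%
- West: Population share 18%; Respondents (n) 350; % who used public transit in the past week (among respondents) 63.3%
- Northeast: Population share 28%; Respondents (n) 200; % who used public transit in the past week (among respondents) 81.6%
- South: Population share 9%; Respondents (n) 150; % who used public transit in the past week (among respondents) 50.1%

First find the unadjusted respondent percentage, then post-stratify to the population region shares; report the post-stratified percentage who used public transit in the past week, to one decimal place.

65.9%

Without adjustment, the pooled respondent share is:
  (250/950)×60.3 + (350/950)×63.3 + (200/950)×81.6 + (150/950)×50.1 = 64.2789%
Reweighting by population region shares:
  0.45×60.3 + 0.18×63.3 + 0.28×81.6 + 0.09×50.1 = 65.886%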